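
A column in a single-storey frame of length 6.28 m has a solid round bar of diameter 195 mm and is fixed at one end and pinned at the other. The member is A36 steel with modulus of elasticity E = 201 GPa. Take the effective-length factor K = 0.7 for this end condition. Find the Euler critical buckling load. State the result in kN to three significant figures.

P_cr ≈ 7290 kN

I = πd⁴/64 = π×195⁴/64 = 7.098×10^7 mm⁴
I = 7.098×10^7 mm⁴ = 7.098×10^-5 m⁴
Effective length L_e = K·L = 0.7 × 6.28 = 4.396 m
P_cr = π²EI / L_e² = π² × 201×10⁹ × 7.098×10^-5 / 4.396² = 7.286×10^6 N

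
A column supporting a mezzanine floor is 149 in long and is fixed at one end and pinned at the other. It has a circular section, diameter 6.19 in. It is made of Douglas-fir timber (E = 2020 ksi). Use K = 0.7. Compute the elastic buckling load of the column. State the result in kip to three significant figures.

P_cr ≈ 132 kip

I = πd⁴/64 = π×6.19⁴/64 = 72.07 in⁴
Effective length L_e = K·L = 0.7 × 149 = 104.3 in
P_cr = π²EI / L_e² = π² × 2020×10³ × 72.07 / 104.3² = 1.321×10^5 lb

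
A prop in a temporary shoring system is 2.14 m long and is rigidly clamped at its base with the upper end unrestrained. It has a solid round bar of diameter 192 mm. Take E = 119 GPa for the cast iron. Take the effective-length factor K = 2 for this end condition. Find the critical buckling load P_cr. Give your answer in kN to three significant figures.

I = πd⁴/64 = π×192⁴/64 = 6.671×10^7 mm⁴
I = 6.671×10^7 mm⁴ = 6.671×10^-5 m⁴
Effective length L_e = K·L = 2 × 2.14 = 4.280 m
P_cr = π²EI / L_e² = π² × 119×10⁹ × 6.671×10^-5 / 4.280² = 4.277×10^6 N

P_cr ≈ 4280 kN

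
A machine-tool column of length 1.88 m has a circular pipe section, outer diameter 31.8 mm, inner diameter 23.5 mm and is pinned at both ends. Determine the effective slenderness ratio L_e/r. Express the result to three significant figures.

d_o = 31.8 mm, d_i = 23.5 mm
I = π(d_o⁴ − d_i⁴)/64 = π(31.8⁴ − 23.50⁴)/64 = 3.523×10^4 mm⁴
A = 360.5 mm²;  r_min = √(I/A) = √(3.523×10^4/360.5) = 9.885 mm
L_e = K·L = 1 × 1.88 m = 1.880 m = 1880.0 mm
λ = L_e / r_min = 1880.0 / 9.885 = 190

λ ≈ 190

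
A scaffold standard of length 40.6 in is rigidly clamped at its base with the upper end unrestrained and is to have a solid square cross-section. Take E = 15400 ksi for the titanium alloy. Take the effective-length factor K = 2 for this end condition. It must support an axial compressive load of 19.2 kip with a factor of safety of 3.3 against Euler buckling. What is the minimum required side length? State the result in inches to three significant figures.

a ≈ 2.40 in

Required P_cr = n·P = 3.3 × 19.2 = 63.36 kip
L_e = K·L = 2 × 40.6 = 81.20 in
Required I = P_cr·L_e²/(π²E) = 6.336×10^4 × 81.20² / (π² × 1.54×10^7) = 2.749 in⁴
Solid square: I = a⁴/12  ⇒  a = (12I)^(1/4) = (12×2.749)^(1/4) = 2.40 in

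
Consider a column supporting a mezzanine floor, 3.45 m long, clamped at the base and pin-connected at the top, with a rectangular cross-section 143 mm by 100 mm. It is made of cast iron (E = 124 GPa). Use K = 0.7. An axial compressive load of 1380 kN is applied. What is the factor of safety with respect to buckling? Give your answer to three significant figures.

n ≈ 1.81

Buckling occurs about the weak axis: I_min = h·b³/12 with b = 100 mm (the shorter side).
I_min = 143×100³/12 = 1.192×10^7 mm⁴
I = 1.192×10^7 mm⁴ = 1.192×10^-5 m⁴
Effective length L_e = K·L = 0.7 × 3.45 = 2.415 m
P_cr = π²EI / L_e² = π² × 124×10⁹ × 1.192×10^-5 / 2.415² = 2.501×10^6 N
Factor of safety n = P_cr / P = 2500.6 / 1380 = 1.81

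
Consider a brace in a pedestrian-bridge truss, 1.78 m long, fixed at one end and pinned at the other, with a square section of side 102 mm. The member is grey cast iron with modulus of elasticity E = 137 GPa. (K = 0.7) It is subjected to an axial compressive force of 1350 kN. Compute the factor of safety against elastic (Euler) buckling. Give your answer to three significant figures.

I = a⁴/12 = 102⁴/12 = 9.020×10^6 mm⁴
I = 9.020×10^6 mm⁴ = 9.020×10^-6 m⁴
Effective length L_e = K·L = 0.7 × 1.78 = 1.246 m
P_cr = π²EI / L_e² = π² × 137×10⁹ × 9.020×10^-6 / 1.246² = 7.856×10^6 N
Factor of safety n = P_cr / P = 7856.0 / 1350 = 5.82

n ≈ 5.82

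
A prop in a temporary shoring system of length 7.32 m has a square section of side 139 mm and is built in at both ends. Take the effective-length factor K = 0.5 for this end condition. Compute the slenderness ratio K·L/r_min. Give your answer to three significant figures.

For a square r = a/√12 = 139/√12 = 40.13 mm
L_e = K·L = 0.5 × 7.32 m = 3.660 m = 3660.0 mm
λ = L_e / r_min = 3660.0 / 40.13 = 91.2

λ ≈ 91.2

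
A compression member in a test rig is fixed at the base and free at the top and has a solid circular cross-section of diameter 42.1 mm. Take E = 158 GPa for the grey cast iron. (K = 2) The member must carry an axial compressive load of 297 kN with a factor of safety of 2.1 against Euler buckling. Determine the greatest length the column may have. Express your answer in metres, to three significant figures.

I = πd⁴/64 = π×42.1⁴/64 = 1.542×10^5 mm⁴
I = 1.542×10^-7 m⁴
Required critical load P_cr = n·P = 2.1 × 297 = 623.7 kN = 6.237×10^5 N
From P_cr = π²EI/(K·L)²:  L = (1/K)·√(π²EI/P_cr) = (1/2)·√(π²×1.58×10^11×1.542×10^-7/6.237×10^5)
L = 0.310 m

L_max ≈ 0.310 m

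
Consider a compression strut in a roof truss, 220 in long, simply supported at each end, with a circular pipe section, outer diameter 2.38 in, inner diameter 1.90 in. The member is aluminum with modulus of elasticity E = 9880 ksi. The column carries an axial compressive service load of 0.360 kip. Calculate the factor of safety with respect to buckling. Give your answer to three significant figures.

n ≈ 5.23

d_o = 2.38 in, d_i = 1.90 in
I = π(d_o⁴ − d_i⁴)/64 = π(2.38⁴ − 1.900⁴)/64 = 0.9353 in⁴
Effective length L_e = K·L = 1 × 220 = 220.0 in
P_cr = π²EI / L_e² = π² × 9880×10³ × 0.9353 / 220.0² = 1.884×10^3 lb
Factor of safety n = P_cr / P = 1.8843 / 0.360 = 5.23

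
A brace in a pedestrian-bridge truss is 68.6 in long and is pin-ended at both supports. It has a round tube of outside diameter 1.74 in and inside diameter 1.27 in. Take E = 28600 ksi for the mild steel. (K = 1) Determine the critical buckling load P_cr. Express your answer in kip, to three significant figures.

d_o = 1.74 in, d_i = 1.27 in
I = π(d_o⁴ − d_i⁴)/64 = π(1.74⁴ − 1.270⁴)/64 = 0.3223 in⁴
Effective length L_e = K·L = 1 × 68.6 = 68.60 in
P_cr = π²EI / L_e² = π² × 28600×10³ × 0.3223 / 68.60² = 1.933×10^4 lb

P_cr ≈ 19.3 kip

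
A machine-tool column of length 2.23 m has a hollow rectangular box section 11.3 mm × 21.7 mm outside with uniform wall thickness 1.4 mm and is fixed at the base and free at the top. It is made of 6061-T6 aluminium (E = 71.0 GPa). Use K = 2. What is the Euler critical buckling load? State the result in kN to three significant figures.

P_cr ≈ 0.0578 kN

Inner dimensions: h_i = 21.7 − 2×1.4 = 18.90 mm, b_i = 11.3 − 2×1.4 = 8.500 mm
Weak-axis I_min = (h_o·b_o³ − h_i·b_i³)/12 with b_o = 11.3, b_i = 8.500 mm (shorter outer/inner sides).
I_min = (21.7×11.3³ − 18.90×8.500³)/12 = 1.642×10^3 mm⁴
I = 1.642×10^3 mm⁴ = 1.642×10^-9 m⁴
Effective length L_e = K·L = 2 × 2.23 = 4.460 m
P_cr = π²EI / L_e² = π² × 71.0×10⁹ × 1.642×10^-9 / 4.460² = 57.84 N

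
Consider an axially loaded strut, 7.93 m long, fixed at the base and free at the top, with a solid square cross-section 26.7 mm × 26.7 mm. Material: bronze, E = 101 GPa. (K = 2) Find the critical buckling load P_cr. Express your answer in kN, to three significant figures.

P_cr ≈ 0.168 kN

I = a⁴/12 = 26.7⁴/12 = 4.235×10^4 mm⁴
I = 4.235×10^4 mm⁴ = 4.235×10^-8 m⁴
Effective length L_e = K·L = 2 × 7.93 = 15.86 m
P_cr = π²EI / L_e² = π² × 101×10⁹ × 4.235×10^-8 / 15.86² = 167.8 N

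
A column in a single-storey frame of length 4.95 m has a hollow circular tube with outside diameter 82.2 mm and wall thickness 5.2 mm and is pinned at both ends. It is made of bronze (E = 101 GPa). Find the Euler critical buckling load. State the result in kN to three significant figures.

Inner diameter d_i = 82.2 − 2×5.2 = 71.80 mm
I = π(d_o⁴ − d_i⁴)/64 = π(82.2⁴ − 71.80⁴)/64 = 9.365×10^5 mm⁴
I = 9.365×10^5 mm⁴ = 9.365×10^-7 m⁴
Effective length L_e = K·L = 1 × 4.95 = 4.950 m
P_cr = π²EI / L_e² = π² × 101×10⁹ × 9.365×10^-7 / 4.950² = 3.810×10^4 N

P_cr ≈ 38.1 kN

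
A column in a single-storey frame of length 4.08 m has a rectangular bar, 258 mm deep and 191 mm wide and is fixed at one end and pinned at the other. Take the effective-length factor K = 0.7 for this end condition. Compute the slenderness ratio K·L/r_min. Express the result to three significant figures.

For a rectangle r_min = b/√12 = 191/√12 = 55.14 mm
L_e = K·L = 0.7 × 4.08 m = 2.856 m = 2856.0 mm
λ = L_e / r_min = 2856.0 / 55.14 = 51.8

λ ≈ 51.8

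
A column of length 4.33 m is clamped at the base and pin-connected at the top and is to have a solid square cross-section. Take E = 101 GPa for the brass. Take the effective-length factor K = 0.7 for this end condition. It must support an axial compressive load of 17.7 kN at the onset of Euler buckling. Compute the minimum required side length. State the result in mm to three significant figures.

L_e = K·L = 0.7 × 4.33 = 3.031 m
Required I = P_cr·L_e²/(π²E) = 1.770×10^4 × 3.031² / (π² × 1.01×10^11) = 1.631×10^-7 m⁴
I_req = 1.631×10^5 mm⁴
Solid square: I = a⁴/12  ⇒  a = (12I)^(1/4) = (12×1.631×10^5)^(1/4) = 37.4 mm

a ≈ 37.4 mm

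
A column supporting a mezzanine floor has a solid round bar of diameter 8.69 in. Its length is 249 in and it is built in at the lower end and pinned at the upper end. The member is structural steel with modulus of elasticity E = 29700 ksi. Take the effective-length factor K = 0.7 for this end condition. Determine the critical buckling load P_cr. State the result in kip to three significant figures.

P_cr ≈ 2700 kip

I = πd⁴/64 = π×8.69⁴/64 = 279.9 in⁴
Effective length L_e = K·L = 0.7 × 249 = 174.3 in
P_cr = π²EI / L_e² = π² × 29700×10³ × 279.9 / 174.3² = 2.701×10^6 lb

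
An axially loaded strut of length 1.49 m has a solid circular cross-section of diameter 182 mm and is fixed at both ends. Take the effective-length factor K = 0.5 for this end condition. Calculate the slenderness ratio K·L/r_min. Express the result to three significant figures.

λ ≈ 16.4

For a solid circle r = d/4 = 182/4 = 45.50 mm
L_e = K·L = 0.5 × 1.49 m = 0.7450 m = 745.00 mm
λ = L_e / r_min = 745.00 / 45.50 = 16.4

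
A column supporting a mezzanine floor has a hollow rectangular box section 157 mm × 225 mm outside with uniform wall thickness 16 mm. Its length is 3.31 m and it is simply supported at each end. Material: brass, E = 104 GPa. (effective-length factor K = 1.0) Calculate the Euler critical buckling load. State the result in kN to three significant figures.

P_cr ≈ 3850 kN

Inner dimensions: h_i = 225 − 2×16 = 193.0 mm, b_i = 157 − 2×16 = 125.0 mm
Weak-axis I_min = (h_o·b_o³ − h_i·b_i³)/12 with b_o = 157, b_i = 125.0 mm (shorter outer/inner sides).
I_min = (225×157³ − 193.0×125.0³)/12 = 4.115×10^7 mm⁴
I = 4.115×10^7 mm⁴ = 4.115×10^-5 m⁴
Effective length L_e = K·L = 1 × 3.31 = 3.310 m
P_cr = π²EI / L_e² = π² × 104×10⁹ × 4.115×10^-5 / 3.310² = 3.855×10^6 N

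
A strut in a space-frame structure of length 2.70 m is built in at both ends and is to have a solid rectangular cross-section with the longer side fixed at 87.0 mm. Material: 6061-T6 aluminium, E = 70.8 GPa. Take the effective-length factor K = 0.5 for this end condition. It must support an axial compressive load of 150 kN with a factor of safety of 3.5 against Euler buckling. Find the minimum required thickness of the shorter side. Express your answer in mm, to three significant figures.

Required P_cr = n·P = 3.5 × 150 = 525.0 kN
L_e = K·L = 0.5 × 2.70 = 1.350 m
Required I = P_cr·L_e²/(π²E) = 5.250×10^5 × 1.350² / (π² × 7.08×10^10) = 1.369×10^-6 m⁴
I_req = 1.369×10^6 mm⁴
Rectangle, weak axis: I_min = h·b³/12 with h = 87.0 mm fixed  ⇒  b = (12I/h)^(1/3) = 57.4 mm

b ≈ 57.4 mm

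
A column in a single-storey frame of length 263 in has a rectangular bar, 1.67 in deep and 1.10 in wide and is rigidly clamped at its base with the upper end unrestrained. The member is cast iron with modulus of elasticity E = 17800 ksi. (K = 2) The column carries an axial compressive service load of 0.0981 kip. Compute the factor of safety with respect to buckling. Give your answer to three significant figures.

Buckling occurs about the weak axis: I_min = h·b³/12 with b = 1.10 in (the shorter side).
I_min = 1.67×1.10³/12 = 0.1852 in⁴
Effective length L_e = K·L = 2 × 263 = 526.0 in
P_cr = π²EI / L_e² = π² × 17800×10³ × 0.1852 / 526.0² = 117.6 lb
Factor of safety n = P_cr / P = 0.11761 / 0.0981 = 1.20

n ≈ 1.20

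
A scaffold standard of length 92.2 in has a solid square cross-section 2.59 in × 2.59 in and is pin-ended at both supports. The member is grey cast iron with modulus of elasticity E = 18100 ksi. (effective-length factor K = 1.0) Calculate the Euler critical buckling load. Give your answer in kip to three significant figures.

P_cr ≈ 78.8 kip

I = a⁴/12 = 2.59⁴/12 = 3.750 in⁴
Effective length L_e = K·L = 1 × 92.2 = 92.20 in
P_cr = π²EI / L_e² = π² × 18100×10³ × 3.750 / 92.20² = 7.880×10^4 lb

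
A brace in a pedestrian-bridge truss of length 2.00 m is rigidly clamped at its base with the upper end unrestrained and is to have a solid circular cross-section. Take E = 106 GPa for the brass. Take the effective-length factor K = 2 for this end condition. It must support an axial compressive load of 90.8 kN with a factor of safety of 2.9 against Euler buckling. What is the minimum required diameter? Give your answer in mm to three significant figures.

Required P_cr = n·P = 2.9 × 90.8 = 263.3 kN
L_e = K·L = 2 × 2.00 = 4.000 m
Required I = P_cr·L_e²/(π²E) = 2.633×10^5 × 4.000² / (π² × 1.06×10^11) = 4.027×10^-6 m⁴
I_req = 4.027×10^6 mm⁴
Solid circle: I = πd⁴/64  ⇒  d = (64I/π)^(1/4) = (64×4.027×10^6/π)^(1/4) = 95.2 mm

d ≈ 95.2 mm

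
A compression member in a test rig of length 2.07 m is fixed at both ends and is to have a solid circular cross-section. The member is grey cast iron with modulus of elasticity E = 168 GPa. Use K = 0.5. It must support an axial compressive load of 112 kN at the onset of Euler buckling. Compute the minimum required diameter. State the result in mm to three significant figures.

L_e = K·L = 0.5 × 2.07 = 1.035 m
Required I = P_cr·L_e²/(π²E) = 1.120×10^5 × 1.035² / (π² × 1.68×10^11) = 7.236×10^-8 m⁴
I_req = 7.236×10^4 mm⁴
Solid circle: I = πd⁴/64  ⇒  d = (64I/π)^(1/4) = (64×7.236×10^4/π)^(1/4) = 34.8 mm

d ≈ 34.8 mm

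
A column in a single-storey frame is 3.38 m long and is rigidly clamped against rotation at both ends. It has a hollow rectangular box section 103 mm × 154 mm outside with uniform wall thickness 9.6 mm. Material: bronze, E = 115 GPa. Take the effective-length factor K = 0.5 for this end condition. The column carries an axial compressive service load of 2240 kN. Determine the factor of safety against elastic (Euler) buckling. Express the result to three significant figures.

n ≈ 1.32

Inner dimensions: h_i = 154 − 2×9.6 = 134.8 mm, b_i = 103 − 2×9.6 = 83.80 mm
Weak-axis I_min = (h_o·b_o³ − h_i·b_i³)/12 with b_o = 103, b_i = 83.80 mm (shorter outer/inner sides).
I_min = (154×103³ − 134.8×83.80³)/12 = 7.413×10^6 mm⁴
I = 7.413×10^6 mm⁴ = 7.413×10^-6 m⁴
Effective length L_e = K·L = 0.5 × 3.38 = 1.690 m
P_cr = π²EI / L_e² = π² × 115×10⁹ × 7.413×10^-6 / 1.690² = 2.946×10^6 N
Factor of safety n = P_cr / P = 2945.8 / 2240 = 1.32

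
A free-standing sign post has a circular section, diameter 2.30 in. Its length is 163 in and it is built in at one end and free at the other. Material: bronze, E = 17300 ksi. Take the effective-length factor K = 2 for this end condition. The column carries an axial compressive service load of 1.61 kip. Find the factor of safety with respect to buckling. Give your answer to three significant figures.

I = πd⁴/64 = π×2.30⁴/64 = 1.374 in⁴
Effective length L_e = K·L = 2 × 163 = 326.0 in
P_cr = π²EI / L_e² = π² × 17300×10³ × 1.374 / 326.0² = 2.207×10^3 lb
Factor of safety n = P_cr / P = 2.2069 / 1.61 = 1.37

n ≈ 1.37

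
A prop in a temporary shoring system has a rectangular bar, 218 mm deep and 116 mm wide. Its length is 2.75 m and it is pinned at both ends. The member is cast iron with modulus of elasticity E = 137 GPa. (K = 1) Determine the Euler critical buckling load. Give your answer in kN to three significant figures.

Buckling occurs about the weak axis: I_min = h·b³/12 with b = 116 mm (the shorter side).
I_min = 218×116³/12 = 2.836×10^7 mm⁴
I = 2.836×10^7 mm⁴ = 2.836×10^-5 m⁴
Effective length L_e = K·L = 1 × 2.75 = 2.750 m
P_cr = π²EI / L_e² = π² × 137×10⁹ × 2.836×10^-5 / 2.750² = 5.070×10^6 N

P_cr ≈ 5070 kN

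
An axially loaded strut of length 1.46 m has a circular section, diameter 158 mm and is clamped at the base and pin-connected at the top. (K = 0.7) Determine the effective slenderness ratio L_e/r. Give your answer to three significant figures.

For a solid circle r = d/4 = 158/4 = 39.50 mm
L_e = K·L = 0.7 × 1.46 m = 1.022 m = 1022.0 mm
λ = L_e / r_min = 1022.0 / 39.50 = 25.9

λ ≈ 25.9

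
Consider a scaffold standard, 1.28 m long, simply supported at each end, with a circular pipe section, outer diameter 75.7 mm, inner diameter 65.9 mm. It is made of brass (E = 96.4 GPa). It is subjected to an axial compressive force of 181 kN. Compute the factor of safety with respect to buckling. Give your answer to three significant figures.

n ≈ 2.20

d_o = 75.7 mm, d_i = 65.9 mm
I = π(d_o⁴ − d_i⁴)/64 = π(75.7⁴ − 65.90⁴)/64 = 6.862×10^5 mm⁴
I = 6.862×10^5 mm⁴ = 6.862×10^-7 m⁴
Effective length L_e = K·L = 1 × 1.28 = 1.280 m
P_cr = π²EI / L_e² = π² × 96.4×10⁹ × 6.862×10^-7 / 1.280² = 3.985×10^5 N
Factor of safety n = P_cr / P = 398.46 / 181 = 2.20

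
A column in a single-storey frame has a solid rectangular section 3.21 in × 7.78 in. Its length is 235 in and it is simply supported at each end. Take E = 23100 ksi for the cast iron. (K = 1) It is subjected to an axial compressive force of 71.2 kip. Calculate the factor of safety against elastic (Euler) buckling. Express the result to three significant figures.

Buckling occurs about the weak axis: I_min = h·b³/12 with b = 3.21 in (the shorter side).
I_min = 7.78×3.21³/12 = 21.44 in⁴
Effective length L_e = K·L = 1 × 235 = 235.0 in
P_cr = π²EI / L_e² = π² × 23100×10³ × 21.44 / 235.0² = 8.853×10^4 lb
Factor of safety n = P_cr / P = 88.530 / 71.2 = 1.24

n ≈ 1.24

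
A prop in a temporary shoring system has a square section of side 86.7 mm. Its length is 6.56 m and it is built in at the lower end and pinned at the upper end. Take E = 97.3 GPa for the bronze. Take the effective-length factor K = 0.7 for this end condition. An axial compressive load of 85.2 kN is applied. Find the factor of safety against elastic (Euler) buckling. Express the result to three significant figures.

I = a⁴/12 = 86.7⁴/12 = 4.709×10^6 mm⁴
I = 4.709×10^6 mm⁴ = 4.709×10^-6 m⁴
Effective length L_e = K·L = 0.7 × 6.56 = 4.592 m
P_cr = π²EI / L_e² = π² × 97.3×10⁹ × 4.709×10^-6 / 4.592² = 2.144×10^5 N
Factor of safety n = P_cr / P = 214.44 / 85.2 = 2.52

n ≈ 2.52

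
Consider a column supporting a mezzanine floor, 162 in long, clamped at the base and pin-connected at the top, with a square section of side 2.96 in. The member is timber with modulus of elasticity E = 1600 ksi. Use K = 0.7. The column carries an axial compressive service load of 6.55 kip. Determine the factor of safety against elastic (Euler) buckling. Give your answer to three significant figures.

n ≈ 1.20

I = a⁴/12 = 2.96⁴/12 = 6.397 in⁴
Effective length L_e = K·L = 0.7 × 162 = 113.4 in
P_cr = π²EI / L_e² = π² × 1600×10³ × 6.397 / 113.4² = 7.856×10^3 lb
Factor of safety n = P_cr / P = 7.8556 / 6.55 = 1.20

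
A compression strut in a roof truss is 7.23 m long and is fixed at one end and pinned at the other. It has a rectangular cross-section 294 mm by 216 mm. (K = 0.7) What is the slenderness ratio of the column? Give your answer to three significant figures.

For a rectangle r_min = b/√12 = 216/√12 = 62.35 mm
L_e = K·L = 0.7 × 7.23 m = 5.061 m = 5061.0 mm
λ = L_e / r_min = 5061.0 / 62.35 = 81.2

λ ≈ 81.2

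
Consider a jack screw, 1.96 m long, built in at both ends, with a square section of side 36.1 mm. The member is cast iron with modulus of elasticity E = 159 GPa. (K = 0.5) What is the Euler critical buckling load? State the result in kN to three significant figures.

I = a⁴/12 = 36.1⁴/12 = 1.415×10^5 mm⁴
I = 1.415×10^5 mm⁴ = 1.415×10^-7 m⁴
Effective length L_e = K·L = 0.5 × 1.96 = 0.9800 m
P_cr = π²EI / L_e² = π² × 159×10⁹ × 1.415×10^-7 / 0.9800² = 2.313×10^5 N

P_cr ≈ 231 kN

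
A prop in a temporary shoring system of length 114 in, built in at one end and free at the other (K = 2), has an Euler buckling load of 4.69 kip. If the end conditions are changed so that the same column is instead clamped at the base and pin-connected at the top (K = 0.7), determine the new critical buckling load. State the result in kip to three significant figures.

P_cr ≈ 38.3 kip

P_cr ∝ 1/K², so P_cr,new = P_cr,old × (K_old/K_new)² = 4.69 × (2/0.7)²
= 4.69 × 8.163 = 38.3 kip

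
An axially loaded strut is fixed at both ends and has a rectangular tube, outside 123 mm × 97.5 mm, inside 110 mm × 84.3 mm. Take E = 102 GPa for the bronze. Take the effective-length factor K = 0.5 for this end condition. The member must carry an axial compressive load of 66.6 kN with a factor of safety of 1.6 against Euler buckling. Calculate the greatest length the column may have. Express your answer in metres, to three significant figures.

Weak-axis I_min = (h_o·b_o³ − h_i·b_i³)/12 with b_o = 97.5, b_i = 84.30 mm (shorter outer/inner sides).
I_min = (123×97.5³ − 110.0×84.30³)/12 = 4.009×10^6 mm⁴
I = 4.009×10^-6 m⁴
Required critical load P_cr = n·P = 1.6 × 66.6 = 106.6 kN = 1.066×10^5 N
From P_cr = π²EI/(K·L)²:  L = (1/K)·√(π²EI/P_cr) = (1/0.5)·√(π²×1.02×10^11×4.009×10^-6/1.066×10^5)
L = 12.3 m

L_max ≈ 12.3 m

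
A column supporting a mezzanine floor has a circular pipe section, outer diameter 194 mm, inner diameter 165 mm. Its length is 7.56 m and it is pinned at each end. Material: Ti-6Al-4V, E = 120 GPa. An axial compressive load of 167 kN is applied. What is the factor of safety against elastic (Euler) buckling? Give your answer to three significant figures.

n ≈ 4.11

d_o = 194 mm, d_i = 165 mm
I = π(d_o⁴ − d_i⁴)/64 = π(194⁴ − 165.0⁴)/64 = 3.315×10^7 mm⁴
I = 3.315×10^7 mm⁴ = 3.315×10^-5 m⁴
Effective length L_e = K·L = 1 × 7.56 = 7.560 m
P_cr = π²EI / L_e² = π² × 120×10⁹ × 3.315×10^-5 / 7.560² = 6.869×10^5 N
Factor of safety n = P_cr / P = 686.88 / 167 = 4.11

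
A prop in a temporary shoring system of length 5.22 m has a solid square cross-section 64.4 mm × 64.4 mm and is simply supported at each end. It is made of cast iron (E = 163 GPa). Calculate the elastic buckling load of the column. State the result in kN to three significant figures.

I = a⁴/12 = 64.4⁴/12 = 1.433×10^6 mm⁴
I = 1.433×10^6 mm⁴ = 1.433×10^-6 m⁴
Effective length L_e = K·L = 1 × 5.22 = 5.220 m
P_cr = π²EI / L_e² = π² × 163×10⁹ × 1.433×10^-6 / 5.220² = 8.463×10^4 N

P_cr ≈ 84.6 kN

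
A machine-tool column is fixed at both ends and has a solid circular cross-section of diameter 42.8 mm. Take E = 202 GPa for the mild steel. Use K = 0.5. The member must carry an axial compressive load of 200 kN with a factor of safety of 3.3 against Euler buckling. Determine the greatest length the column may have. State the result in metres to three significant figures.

L_max ≈ 1.41 m

I = πd⁴/64 = π×42.8⁴/64 = 1.647×10^5 mm⁴
I = 1.647×10^-7 m⁴
Required critical load P_cr = n·P = 3.3 × 200 = 660.0 kN = 6.600×10^5 N
From P_cr = π²EI/(K·L)²:  L = (1/K)·√(π²EI/P_cr) = (1/0.5)·√(π²×2.02×10^11×1.647×10^-7/6.600×10^5)
L = 1.41 m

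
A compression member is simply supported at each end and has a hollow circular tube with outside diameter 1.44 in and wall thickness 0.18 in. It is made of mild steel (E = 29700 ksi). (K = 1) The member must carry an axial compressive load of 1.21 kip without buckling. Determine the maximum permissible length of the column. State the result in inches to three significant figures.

L_max ≈ 187 in

Inner diameter d_i = 1.44 − 2×0.18 = 1.080 in
I = π(d_o⁴ − d_i⁴)/64 = π(1.44⁴ − 1.080⁴)/64 = 0.1443 in⁴
At the buckling limit P_cr = P = 1.210×10^3 lb
From P_cr = π²EI/(K·L)²:  L = (1/K)·√(π²EI/P_cr) = (1/1)·√(π²×2.97×10^7×0.1443/1.210×10^3)
L = 187 in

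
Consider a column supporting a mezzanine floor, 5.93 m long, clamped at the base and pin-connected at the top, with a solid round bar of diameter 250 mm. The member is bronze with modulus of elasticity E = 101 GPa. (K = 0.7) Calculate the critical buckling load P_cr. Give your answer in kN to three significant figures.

I = πd⁴/64 = π×250⁴/64 = 1.917×10^8 mm⁴
I = 1.917×10^8 mm⁴ = 1.917×10^-4 m⁴
Effective length L_e = K·L = 0.7 × 5.93 = 4.151 m
P_cr = π²EI / L_e² = π² × 101×10⁹ × 1.917×10^-4 / 4.151² = 1.109×10^7 N

P_cr ≈ 11100 kN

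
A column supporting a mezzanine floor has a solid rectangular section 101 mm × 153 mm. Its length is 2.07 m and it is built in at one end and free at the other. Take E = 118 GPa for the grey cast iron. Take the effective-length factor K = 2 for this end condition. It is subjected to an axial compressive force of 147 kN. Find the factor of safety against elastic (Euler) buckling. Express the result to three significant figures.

n ≈ 6.07

Buckling occurs about the weak axis: I_min = h·b³/12 with b = 101 mm (the shorter side).
I_min = 153×101³/12 = 1.314×10^7 mm⁴
I = 1.314×10^7 mm⁴ = 1.314×10^-5 m⁴
Effective length L_e = K·L = 2 × 2.07 = 4.140 m
P_cr = π²EI / L_e² = π² × 118×10⁹ × 1.314×10^-5 / 4.140² = 8.926×10^5 N
Factor of safety n = P_cr / P = 892.60 / 147 = 6.07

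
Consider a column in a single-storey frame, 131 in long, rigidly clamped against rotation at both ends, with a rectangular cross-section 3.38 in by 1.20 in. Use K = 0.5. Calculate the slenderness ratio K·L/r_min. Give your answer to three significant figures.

Buckling occurs about the weak axis: I_min = h·b³/12 with b = 1.20 in (the shorter side).
I_min = 3.38×1.20³/12 = 0.4867 in⁴
A = 4.056 in²;  r_min = √(I/A) = √(0.4867/4.056) = 0.3464 in
L_e = K·L = 0.5 × 131 = 65.50 in
λ = L_e / r_min = 65.500 / 0.3464 = 189

λ ≈ 189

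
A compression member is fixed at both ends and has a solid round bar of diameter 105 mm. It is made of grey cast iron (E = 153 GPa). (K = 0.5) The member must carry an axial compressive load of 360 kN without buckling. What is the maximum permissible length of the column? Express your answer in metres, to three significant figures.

L_max ≈ 10.0 m

I = πd⁴/64 = π×105⁴/64 = 5.967×10^6 mm⁴
I = 5.967×10^-6 m⁴
At the buckling limit P_cr = P = 3.600×10^5 N
From P_cr = π²EI/(K·L)²:  L = (1/K)·√(π²EI/P_cr) = (1/0.5)·√(π²×1.53×10^11×5.967×10^-6/3.600×10^5)
L = 10.0 m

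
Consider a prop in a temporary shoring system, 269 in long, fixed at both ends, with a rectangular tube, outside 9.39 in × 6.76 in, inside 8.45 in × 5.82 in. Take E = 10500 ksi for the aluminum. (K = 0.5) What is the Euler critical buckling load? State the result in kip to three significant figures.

Weak-axis I_min = (h_o·b_o³ − h_i·b_i³)/12 with b_o = 6.76, b_i = 5.820 in (shorter outer/inner sides).
I_min = (9.39×6.76³ − 8.450×5.820³)/12 = 102.9 in⁴
Effective length L_e = K·L = 0.5 × 269 = 134.5 in
P_cr = π²EI / L_e² = π² × 10500×10³ × 102.9 / 134.5² = 5.895×10^5 lb

P_cr ≈ 590 kip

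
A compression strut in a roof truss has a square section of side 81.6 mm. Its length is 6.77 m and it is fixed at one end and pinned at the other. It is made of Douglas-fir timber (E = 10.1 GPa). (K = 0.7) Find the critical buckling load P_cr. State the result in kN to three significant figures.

P_cr ≈ 16.4 kN

I = a⁴/12 = 81.6⁴/12 = 3.695×10^6 mm⁴
I = 3.695×10^6 mm⁴ = 3.695×10^-6 m⁴
Effective length L_e = K·L = 0.7 × 6.77 = 4.739 m
P_cr = π²EI / L_e² = π² × 10.1×10⁹ × 3.695×10^-6 / 4.739² = 1.640×10^4 N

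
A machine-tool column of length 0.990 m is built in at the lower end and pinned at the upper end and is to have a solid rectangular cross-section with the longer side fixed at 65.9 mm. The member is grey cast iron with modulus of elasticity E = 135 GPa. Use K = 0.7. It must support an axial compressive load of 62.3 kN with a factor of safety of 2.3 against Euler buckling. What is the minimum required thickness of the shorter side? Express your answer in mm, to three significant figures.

Required P_cr = n·P = 2.3 × 62.3 = 143.3 kN
L_e = K·L = 0.7 × 0.990 = 0.6930 m
Required I = P_cr·L_e²/(π²E) = 1.433×10^5 × 0.6930² / (π² × 1.35×10^11) = 5.165×10^-8 m⁴
I_req = 5.165×10^4 mm⁴
Rectangle, weak axis: I_min = h·b³/12 with h = 65.9 mm fixed  ⇒  b = (12I/h)^(1/3) = 21.1 mm

b ≈ 21.1 mm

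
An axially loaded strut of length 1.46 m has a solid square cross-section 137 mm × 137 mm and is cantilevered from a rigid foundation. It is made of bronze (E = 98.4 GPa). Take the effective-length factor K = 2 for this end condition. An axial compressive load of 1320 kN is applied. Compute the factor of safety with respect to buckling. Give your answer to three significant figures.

I = a⁴/12 = 137⁴/12 = 2.936×10^7 mm⁴
I = 2.936×10^7 mm⁴ = 2.936×10^-5 m⁴
Effective length L_e = K·L = 2 × 1.46 = 2.920 m
P_cr = π²EI / L_e² = π² × 98.4×10⁹ × 2.936×10^-5 / 2.920² = 3.344×10^6 N
Factor of safety n = P_cr / P = 3343.7 / 1320 = 2.53

n ≈ 2.53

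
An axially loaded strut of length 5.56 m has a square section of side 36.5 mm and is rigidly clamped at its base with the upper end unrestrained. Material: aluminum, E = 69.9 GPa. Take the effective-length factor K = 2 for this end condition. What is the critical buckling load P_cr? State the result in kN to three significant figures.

I = a⁴/12 = 36.5⁴/12 = 1.479×10^5 mm⁴
I = 1.479×10^5 mm⁴ = 1.479×10^-7 m⁴
Effective length L_e = K·L = 2 × 5.56 = 11.12 m
P_cr = π²EI / L_e² = π² × 69.9×10⁹ × 1.479×10^-7 / 11.12² = 825.2 N

P_cr ≈ 0.825 kN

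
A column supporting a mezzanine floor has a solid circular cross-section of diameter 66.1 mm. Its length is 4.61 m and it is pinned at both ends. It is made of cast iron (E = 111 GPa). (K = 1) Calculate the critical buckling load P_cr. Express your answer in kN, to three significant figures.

P_cr ≈ 48.3 kN

I = πd⁴/64 = π×66.1⁴/64 = 9.371×10^5 mm⁴
I = 9.371×10^5 mm⁴ = 9.371×10^-7 m⁴
Effective length L_e = K·L = 1 × 4.61 = 4.610 m
P_cr = π²EI / L_e² = π² × 111×10⁹ × 9.371×10^-7 / 4.610² = 4.831×10^4 N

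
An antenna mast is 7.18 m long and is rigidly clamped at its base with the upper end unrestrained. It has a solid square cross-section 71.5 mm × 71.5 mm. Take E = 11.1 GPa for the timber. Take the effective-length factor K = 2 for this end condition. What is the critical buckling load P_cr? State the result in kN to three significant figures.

P_cr ≈ 1.16 kN

I = a⁴/12 = 71.5⁴/12 = 2.178×10^6 mm⁴
I = 2.178×10^6 mm⁴ = 2.178×10^-6 m⁴
Effective length L_e = K·L = 2 × 7.18 = 14.36 m
P_cr = π²EI / L_e² = π² × 11.1×10⁹ × 2.178×10^-6 / 14.36² = 1.157×10^3 N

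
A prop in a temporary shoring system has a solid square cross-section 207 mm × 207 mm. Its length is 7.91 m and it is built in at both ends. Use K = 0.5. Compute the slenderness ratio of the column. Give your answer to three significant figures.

λ ≈ 66.2

For a square r = a/√12 = 207/√12 = 59.76 mm
L_e = K·L = 0.5 × 7.91 m = 3.955 m = 3955.0 mm
λ = L_e / r_min = 3955.0 / 59.76 = 66.2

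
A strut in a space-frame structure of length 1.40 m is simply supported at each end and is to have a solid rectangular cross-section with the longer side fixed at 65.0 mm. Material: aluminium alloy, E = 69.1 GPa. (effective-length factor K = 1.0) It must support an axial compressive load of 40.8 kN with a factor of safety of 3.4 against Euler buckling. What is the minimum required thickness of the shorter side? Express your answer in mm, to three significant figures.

Required P_cr = n·P = 3.4 × 40.8 = 138.7 kN
L_e = K·L = 1 × 1.40 = 1.400 m
Required I = P_cr·L_e²/(π²E) = 1.387×10^5 × 1.400² / (π² × 6.91×10^10) = 3.987×10^-7 m⁴
I_req = 3.987×10^5 mm⁴
Rectangle, weak axis: I_min = h·b³/12 with h = 65.0 mm fixed  ⇒  b = (12I/h)^(1/3) = 41.9 mm

b ≈ 41.9 mm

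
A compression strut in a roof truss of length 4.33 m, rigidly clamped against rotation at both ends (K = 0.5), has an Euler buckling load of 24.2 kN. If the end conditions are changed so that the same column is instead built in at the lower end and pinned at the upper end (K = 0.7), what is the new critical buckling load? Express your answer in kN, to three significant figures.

P_cr ∝ 1/K², so P_cr,new = P_cr,old × (K_old/K_new)² = 24.2 × (0.5/0.7)²
= 24.2 × 0.5102 = 12.3 kN

P_cr ≈ 12.3 kN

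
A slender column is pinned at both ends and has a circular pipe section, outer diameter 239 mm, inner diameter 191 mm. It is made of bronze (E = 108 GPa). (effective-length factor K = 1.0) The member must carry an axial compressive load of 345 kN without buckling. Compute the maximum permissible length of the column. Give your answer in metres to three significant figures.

d_o = 239 mm, d_i = 191 mm
I = π(d_o⁴ − d_i⁴)/64 = π(239⁴ − 191.0⁴)/64 = 9.483×10^7 mm⁴
I = 9.483×10^-5 m⁴
At the buckling limit P_cr = P = 3.450×10^5 N
From P_cr = π²EI/(K·L)²:  L = (1/K)·√(π²EI/P_cr) = (1/1)·√(π²×1.08×10^11×9.483×10^-5/3.450×10^5)
L = 17.1 m

L_max ≈ 17.1 m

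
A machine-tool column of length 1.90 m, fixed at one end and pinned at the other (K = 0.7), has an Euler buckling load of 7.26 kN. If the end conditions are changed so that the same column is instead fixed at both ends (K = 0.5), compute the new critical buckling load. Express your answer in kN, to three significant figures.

P_cr ∝ 1/K², so P_cr,new = P_cr,old × (K_old/K_new)² = 7.26 × (0.7/0.5)²
= 7.26 × 1.960 = 14.2 kN

P_cr ≈ 14.2 kN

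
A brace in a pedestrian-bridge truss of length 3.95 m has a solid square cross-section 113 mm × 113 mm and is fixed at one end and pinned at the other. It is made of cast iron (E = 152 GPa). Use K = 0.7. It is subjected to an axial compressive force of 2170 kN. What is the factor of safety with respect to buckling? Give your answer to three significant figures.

I = a⁴/12 = 113⁴/12 = 1.359×10^7 mm⁴
I = 1.359×10^7 mm⁴ = 1.359×10^-5 m⁴
Effective length L_e = K·L = 0.7 × 3.95 = 2.765 m
P_cr = π²EI / L_e² = π² × 152×10⁹ × 1.359×10^-5 / 2.765² = 2.666×10^6 N
Factor of safety n = P_cr / P = 2666.2 / 2170 = 1.23

n ≈ 1.23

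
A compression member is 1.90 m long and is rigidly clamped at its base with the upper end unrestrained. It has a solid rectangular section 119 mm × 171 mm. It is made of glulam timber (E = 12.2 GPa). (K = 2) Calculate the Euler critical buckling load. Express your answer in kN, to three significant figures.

Buckling occurs about the weak axis: I_min = h·b³/12 with b = 119 mm (the shorter side).
I_min = 171×119³/12 = 2.401×10^7 mm⁴
I = 2.401×10^7 mm⁴ = 2.401×10^-5 m⁴
Effective length L_e = K·L = 2 × 1.90 = 3.800 m
P_cr = π²EI / L_e² = π² × 12.2×10⁹ × 2.401×10^-5 / 3.800² = 2.002×10^5 N

P_cr ≈ 200 kN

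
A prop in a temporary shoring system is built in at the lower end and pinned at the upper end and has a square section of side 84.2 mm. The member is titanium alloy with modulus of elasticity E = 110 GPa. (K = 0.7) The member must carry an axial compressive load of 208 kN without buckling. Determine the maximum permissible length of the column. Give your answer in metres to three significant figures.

I = a⁴/12 = 84.2⁴/12 = 4.189×10^6 mm⁴
I = 4.189×10^-6 m⁴
At the buckling limit P_cr = P = 2.080×10^5 N
From P_cr = π²EI/(K·L)²:  L = (1/K)·√(π²EI/P_cr) = (1/0.7)·√(π²×1.10×10^11×4.189×10^-6/2.080×10^5)
L = 6.68 m

L_max ≈ 6.68 m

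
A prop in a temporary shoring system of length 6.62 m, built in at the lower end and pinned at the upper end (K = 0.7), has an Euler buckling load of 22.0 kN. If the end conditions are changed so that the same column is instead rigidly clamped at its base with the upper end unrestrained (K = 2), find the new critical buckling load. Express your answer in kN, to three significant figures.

P_cr ≈ 2.70 kN

P_cr ∝ 1/K², so P_cr,new = P_cr,old × (K_old/K_new)² = 22.0 × (0.7/2)²
= 22.0 × 0.1225 = 2.70 kN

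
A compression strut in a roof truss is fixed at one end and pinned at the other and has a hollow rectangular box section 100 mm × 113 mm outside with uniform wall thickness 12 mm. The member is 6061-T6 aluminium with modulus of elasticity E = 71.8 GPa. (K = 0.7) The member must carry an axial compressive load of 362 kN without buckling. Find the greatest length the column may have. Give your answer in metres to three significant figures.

Inner dimensions: h_i = 113 − 2×12 = 89.00 mm, b_i = 100 − 2×12 = 76.00 mm
Weak-axis I_min = (h_o·b_o³ − h_i·b_i³)/12 with b_o = 100, b_i = 76.00 mm (shorter outer/inner sides).
I_min = (113×100³ − 89.00×76.00³)/12 = 6.161×10^6 mm⁴
I = 6.161×10^-6 m⁴
At the buckling limit P_cr = P = 3.620×10^5 N
From P_cr = π²EI/(K·L)²:  L = (1/K)·√(π²EI/P_cr) = (1/0.7)·√(π²×7.18×10^10×6.161×10^-6/3.620×10^5)
L = 4.96 m

L_max ≈ 4.96 m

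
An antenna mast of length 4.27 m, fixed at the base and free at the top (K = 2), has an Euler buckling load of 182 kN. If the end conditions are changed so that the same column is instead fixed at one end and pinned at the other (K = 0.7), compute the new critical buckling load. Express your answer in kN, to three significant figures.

P_cr ≈ 1490 kN

P_cr ∝ 1/K², so P_cr,new = P_cr,old × (K_old/K_new)² = 182 × (2/0.7)²
= 182 × 8.163 = 1490 kN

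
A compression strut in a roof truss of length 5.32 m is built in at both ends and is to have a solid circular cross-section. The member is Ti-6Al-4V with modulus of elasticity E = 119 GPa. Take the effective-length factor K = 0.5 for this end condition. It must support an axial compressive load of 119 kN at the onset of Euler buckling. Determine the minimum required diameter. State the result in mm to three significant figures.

L_e = K·L = 0.5 × 5.32 = 2.660 m
Required I = P_cr·L_e²/(π²E) = 1.190×10^5 × 2.660² / (π² × 1.19×10^11) = 7.169×10^-7 m⁴
I_req = 7.169×10^5 mm⁴
Solid circle: I = πd⁴/64  ⇒  d = (64I/π)^(1/4) = (64×7.169×10^5/π)^(1/4) = 61.8 mm

d ≈ 61.8 mm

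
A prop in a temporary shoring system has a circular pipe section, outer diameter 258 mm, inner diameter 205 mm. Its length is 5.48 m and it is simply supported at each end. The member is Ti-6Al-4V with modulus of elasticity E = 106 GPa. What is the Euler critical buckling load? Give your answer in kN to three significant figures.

d_o = 258 mm, d_i = 205 mm
I = π(d_o⁴ − d_i⁴)/64 = π(258⁴ − 205.0⁴)/64 = 1.308×10^8 mm⁴
I = 1.308×10^8 mm⁴ = 1.308×10^-4 m⁴
Effective length L_e = K·L = 1 × 5.48 = 5.480 m
P_cr = π²EI / L_e² = π² × 106×10⁹ × 1.308×10^-4 / 5.480² = 4.557×10^6 N

P_cr ≈ 4560 kN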